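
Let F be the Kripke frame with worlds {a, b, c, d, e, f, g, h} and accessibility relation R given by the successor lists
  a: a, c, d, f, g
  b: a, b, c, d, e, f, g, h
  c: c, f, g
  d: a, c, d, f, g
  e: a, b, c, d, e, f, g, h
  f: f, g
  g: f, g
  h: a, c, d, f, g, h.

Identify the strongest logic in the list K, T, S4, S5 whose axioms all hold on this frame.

S4

Reflexive (axiom T): yes — every world is R-related to itself.
Transitive (axiom 4): yes — every two-step R-path is closed by a direct edge.
Euclidean (axiom 5): no — a R c and a R d, but not c R d.
So F validates K, T, S4; S5 would additionally require R to be Euclidean. The strongest is S4.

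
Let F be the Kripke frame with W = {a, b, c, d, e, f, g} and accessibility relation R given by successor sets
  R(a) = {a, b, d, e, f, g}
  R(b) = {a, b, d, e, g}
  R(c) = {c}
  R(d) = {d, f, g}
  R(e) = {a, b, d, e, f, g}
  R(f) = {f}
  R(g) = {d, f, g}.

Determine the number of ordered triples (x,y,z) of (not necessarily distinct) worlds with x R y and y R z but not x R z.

Enumerating: (b,a,f), (b,d,f), (b,e,f), (b,g,f).

4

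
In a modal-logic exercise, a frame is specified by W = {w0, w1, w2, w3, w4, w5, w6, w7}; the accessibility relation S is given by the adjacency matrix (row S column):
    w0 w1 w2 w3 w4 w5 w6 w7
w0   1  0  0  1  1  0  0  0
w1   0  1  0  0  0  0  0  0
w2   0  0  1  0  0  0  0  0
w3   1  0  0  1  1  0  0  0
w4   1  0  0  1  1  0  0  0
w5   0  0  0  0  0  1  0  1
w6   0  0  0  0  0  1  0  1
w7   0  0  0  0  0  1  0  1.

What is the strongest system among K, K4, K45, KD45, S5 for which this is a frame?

Transitive (axiom 4): yes — every two-step S-path is closed by a direct edge.
Euclidean (axiom 5): yes — any two successors of a common world are S-related.
Serial (axiom D): yes — every world has a successor (e.g. w0 S w0).
Reflexive (axiom T): no — w6 is not related to itself.
So F validates K, K4, K45, KD45; S5 would additionally require S to be reflexive. The strongest is KD45.

KD45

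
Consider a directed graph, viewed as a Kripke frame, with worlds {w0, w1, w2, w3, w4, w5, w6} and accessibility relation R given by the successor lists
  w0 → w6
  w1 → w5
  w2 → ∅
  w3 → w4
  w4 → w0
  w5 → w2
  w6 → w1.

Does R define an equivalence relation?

No

Reflexive: no — w0 is not related to itself.
Symmetric: no — w0 R w6 but not w6 R w0.
Transitive: no — w0 R w6 and w6 R w1, but not w0 R w1.
So R is not an equivalence relation.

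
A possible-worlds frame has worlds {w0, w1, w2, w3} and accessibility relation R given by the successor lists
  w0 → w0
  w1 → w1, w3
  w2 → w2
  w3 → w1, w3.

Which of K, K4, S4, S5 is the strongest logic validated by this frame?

S5

Transitive (axiom 4): yes — every two-step R-path is closed by a direct edge.
Reflexive (axiom T): yes — every world is R-related to itself.
Euclidean (axiom 5): yes — any two successors of a common world are R-related.
So F validates K, K4, S4, S5. The strongest is S5.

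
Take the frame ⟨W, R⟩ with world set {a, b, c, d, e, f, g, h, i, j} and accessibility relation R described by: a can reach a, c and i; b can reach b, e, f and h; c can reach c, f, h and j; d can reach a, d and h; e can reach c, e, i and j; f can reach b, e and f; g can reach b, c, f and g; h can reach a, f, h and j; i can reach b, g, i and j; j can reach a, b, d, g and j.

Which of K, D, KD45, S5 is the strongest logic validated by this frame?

D

Serial (axiom D): yes — every world has a successor (e.g. a R a).
Euclidean (axiom 5): no — a R c and a R i, but not c R i.
Transitive (axiom 4): no — a R c and c R f, but not a R f.
Reflexive (axiom T): yes — every world is R-related to itself.
So F validates K, D; KD45 would additionally require R to be Euclidean and transitive. The strongest is D.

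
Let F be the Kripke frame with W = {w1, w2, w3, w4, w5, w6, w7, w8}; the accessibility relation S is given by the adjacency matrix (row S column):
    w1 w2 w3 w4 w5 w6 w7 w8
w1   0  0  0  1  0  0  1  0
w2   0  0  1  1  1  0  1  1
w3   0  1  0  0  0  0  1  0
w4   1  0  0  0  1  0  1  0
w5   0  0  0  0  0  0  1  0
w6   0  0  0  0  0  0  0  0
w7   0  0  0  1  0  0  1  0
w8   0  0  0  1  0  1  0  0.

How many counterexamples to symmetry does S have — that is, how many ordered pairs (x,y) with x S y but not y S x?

Enumerating: (w1,w7), (w2,w4), (w2,w5), (w2,w7), (w2,w8), (w3,w7), (w4,w5), (w5,w7), (w8,w4), (w8,w6).

10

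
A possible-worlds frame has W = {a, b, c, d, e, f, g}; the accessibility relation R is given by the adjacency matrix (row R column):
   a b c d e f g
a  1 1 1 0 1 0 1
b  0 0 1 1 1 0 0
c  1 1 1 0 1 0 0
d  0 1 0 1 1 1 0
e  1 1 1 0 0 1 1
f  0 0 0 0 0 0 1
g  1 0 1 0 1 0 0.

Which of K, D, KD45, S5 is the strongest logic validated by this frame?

Serial (axiom D): yes — every world has a successor (e.g. a R a).
Euclidean (axiom 5): no — a R b and a R g, but not b R g.
Transitive (axiom 4): no — a R b and b R d, but not a R d.
Reflexive (axiom T): no — b is not related to itself.
So F validates K, D; KD45 would additionally require R to be Euclidean and transitive. The strongest is D.

D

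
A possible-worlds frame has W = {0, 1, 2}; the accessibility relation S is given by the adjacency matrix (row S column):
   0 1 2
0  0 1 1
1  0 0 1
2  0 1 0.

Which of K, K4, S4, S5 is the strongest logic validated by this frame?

K

Transitive (axiom 4): no — 1 S 2 and 2 S 1, but not 1 S 1.
Reflexive (axiom T): no — 0 is not related to itself.
Euclidean (axiom 5): no — 0 S 1 and 0 S 1, but not 1 S 1.
So F validates K; K4 would additionally require S to be transitive. The strongest is K.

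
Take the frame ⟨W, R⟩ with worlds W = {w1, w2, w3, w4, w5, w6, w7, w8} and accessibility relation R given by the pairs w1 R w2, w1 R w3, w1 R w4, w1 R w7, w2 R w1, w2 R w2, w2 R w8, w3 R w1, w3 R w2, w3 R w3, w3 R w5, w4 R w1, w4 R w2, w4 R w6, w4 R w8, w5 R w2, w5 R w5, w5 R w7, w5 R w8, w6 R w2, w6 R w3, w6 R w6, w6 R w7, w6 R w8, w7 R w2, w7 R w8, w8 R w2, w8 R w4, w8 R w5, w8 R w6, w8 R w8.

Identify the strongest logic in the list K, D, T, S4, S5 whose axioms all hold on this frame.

Serial (axiom D): yes — every world has a successor (e.g. w1 R w2).
Reflexive (axiom T): no — w1 is not related to itself.
Transitive (axiom 4): no — w1 R w2 and w2 R w8, but not w1 R w8.
Euclidean (axiom 5): no — w1 R w2 and w1 R w3, but not w2 R w3.
So F validates K, D; T would additionally require R to be reflexive. The strongest is D.

D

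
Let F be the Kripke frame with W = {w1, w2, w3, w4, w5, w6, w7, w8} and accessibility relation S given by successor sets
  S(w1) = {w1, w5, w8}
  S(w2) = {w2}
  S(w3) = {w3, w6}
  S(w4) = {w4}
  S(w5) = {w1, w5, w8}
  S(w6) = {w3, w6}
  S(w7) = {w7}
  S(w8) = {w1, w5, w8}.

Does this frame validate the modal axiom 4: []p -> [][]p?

Yes

Axiom 4 corresponds to the accessibility relation being transitive.
Transitive: yes — every two-step S-path is closed by a direct edge.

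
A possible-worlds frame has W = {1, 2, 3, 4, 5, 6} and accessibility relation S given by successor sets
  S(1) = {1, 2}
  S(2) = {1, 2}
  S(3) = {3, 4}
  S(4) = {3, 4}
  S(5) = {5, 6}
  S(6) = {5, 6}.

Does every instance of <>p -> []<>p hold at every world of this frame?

Yes

By correspondence theory, 5 is valid on a frame iff S is Euclidean.
Euclidean: yes — any two successors of a common world are S-related.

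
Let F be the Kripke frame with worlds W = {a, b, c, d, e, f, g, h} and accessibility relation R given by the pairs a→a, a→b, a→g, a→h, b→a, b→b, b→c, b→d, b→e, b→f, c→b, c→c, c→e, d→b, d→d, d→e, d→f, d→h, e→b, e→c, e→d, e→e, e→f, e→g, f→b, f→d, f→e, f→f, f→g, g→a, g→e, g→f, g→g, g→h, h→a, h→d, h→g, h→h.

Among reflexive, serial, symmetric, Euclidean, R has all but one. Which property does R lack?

Reflexive: yes — every world is R-related to itself.
Serial: yes — every world has a successor (e.g. a R a).
Symmetric: yes — every pair in R has its reverse in R.
Euclidean: no — a R b and a R g, but not b R g.
Only Euclidean fails.

Euclidean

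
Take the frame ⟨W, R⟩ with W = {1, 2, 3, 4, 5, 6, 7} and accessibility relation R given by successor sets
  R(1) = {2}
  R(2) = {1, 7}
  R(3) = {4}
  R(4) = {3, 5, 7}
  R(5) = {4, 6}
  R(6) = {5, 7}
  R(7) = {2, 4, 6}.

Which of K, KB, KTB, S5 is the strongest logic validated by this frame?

KB

Symmetric (axiom B): yes — every pair in R has its reverse in R.
Reflexive (axiom T): no — 1 is not related to itself.
Euclidean (axiom 5): no — 2 R 1 and 2 R 7, but not 1 R 7.
So F validates K, KB; KTB would additionally require R to be reflexive. The strongest is KB.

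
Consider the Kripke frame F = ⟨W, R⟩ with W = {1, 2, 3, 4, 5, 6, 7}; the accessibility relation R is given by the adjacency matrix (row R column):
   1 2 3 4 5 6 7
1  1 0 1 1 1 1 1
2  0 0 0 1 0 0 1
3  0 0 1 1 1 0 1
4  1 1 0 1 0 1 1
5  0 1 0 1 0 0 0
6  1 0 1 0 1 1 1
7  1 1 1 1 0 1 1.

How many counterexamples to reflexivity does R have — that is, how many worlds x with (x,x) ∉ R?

Enumerating: 2, 5.

2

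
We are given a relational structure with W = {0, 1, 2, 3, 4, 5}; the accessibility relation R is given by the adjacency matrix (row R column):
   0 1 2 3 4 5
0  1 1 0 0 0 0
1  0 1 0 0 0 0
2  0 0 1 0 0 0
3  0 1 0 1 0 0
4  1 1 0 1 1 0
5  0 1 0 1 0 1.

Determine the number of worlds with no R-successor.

0

R is serial; there are no such worlds.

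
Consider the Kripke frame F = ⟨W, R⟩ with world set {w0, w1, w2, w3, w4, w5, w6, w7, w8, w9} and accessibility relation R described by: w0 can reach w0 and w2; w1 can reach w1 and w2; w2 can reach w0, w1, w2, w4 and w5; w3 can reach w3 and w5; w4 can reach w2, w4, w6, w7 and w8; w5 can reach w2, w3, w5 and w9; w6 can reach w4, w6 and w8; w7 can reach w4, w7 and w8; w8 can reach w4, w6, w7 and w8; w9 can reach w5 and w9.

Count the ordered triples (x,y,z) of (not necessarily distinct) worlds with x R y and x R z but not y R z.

Enumerating: (w2,w0,w1), (w2,w0,w4), (w2,w0,w5), (w2,w1,w0), (w2,w1,w4), (w2,w1,w5), (w2,w4,w0), (w2,w4,w1), (w2,w4,w5), (w2,w5,w0), (w2,w5,w1), (w2,w5,w4), … and 16 more.
Total: 28.

28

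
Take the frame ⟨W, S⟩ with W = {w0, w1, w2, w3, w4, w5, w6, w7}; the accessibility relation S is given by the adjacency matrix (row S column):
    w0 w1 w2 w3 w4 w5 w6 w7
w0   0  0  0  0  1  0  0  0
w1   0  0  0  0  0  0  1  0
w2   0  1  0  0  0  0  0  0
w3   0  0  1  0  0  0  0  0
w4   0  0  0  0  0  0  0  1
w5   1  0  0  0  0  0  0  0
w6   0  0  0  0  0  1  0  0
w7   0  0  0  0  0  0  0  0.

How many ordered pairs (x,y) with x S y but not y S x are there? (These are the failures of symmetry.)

Enumerating: (w0,w4), (w1,w6), (w2,w1), (w3,w2), (w4,w7), (w5,w0), (w6,w5).

7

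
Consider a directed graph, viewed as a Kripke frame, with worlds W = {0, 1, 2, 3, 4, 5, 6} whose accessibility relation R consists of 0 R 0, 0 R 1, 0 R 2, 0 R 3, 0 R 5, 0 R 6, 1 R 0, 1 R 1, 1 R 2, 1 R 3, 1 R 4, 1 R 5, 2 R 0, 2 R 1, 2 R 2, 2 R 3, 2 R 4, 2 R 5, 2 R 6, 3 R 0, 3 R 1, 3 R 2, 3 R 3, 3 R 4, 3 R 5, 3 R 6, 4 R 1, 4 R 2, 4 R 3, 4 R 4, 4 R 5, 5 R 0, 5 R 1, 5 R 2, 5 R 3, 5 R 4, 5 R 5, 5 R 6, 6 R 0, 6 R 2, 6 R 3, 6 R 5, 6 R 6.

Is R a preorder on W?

Reflexive: yes — every world is R-related to itself.
Transitive: no — 0 R 1 and 1 R 4, but not 0 R 4.
So R is not a preorder.

No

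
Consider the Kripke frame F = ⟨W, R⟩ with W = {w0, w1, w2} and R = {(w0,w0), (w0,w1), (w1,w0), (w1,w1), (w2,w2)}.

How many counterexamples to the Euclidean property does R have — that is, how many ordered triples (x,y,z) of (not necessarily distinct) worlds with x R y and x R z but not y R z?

R is Euclidean; there are no such tuples.

0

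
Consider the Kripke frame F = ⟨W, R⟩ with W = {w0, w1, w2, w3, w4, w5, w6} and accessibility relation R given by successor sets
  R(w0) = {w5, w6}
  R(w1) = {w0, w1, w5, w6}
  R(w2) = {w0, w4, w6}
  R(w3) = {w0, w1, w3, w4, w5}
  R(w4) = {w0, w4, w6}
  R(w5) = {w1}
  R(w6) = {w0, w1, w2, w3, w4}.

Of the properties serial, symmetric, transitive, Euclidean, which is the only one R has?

serial

Serial: yes — every world has a successor (e.g. w0 R w5).
Symmetric: no — w0 R w5 but not w5 R w0.
Transitive: no — w0 R w5 and w5 R w1, but not w0 R w1.
Euclidean: no — w0 R w5 and w0 R w6, but not w5 R w6.
Only serial holds.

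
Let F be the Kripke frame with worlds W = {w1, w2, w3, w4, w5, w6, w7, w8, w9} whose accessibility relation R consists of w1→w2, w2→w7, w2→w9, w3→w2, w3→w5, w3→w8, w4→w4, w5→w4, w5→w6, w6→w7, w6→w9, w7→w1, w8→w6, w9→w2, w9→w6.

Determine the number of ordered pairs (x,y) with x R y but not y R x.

10

Enumerating: (w1,w2), (w2,w7), (w3,w2), (w3,w5), (w3,w8), (w5,w4), (w5,w6), (w6,w7), (w7,w1), (w8,w6).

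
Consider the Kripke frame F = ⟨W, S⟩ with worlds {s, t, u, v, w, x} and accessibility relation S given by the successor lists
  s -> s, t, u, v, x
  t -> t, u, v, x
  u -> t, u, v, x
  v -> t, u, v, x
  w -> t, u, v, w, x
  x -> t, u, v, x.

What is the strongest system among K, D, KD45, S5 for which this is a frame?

Serial (axiom D): yes — every world has a successor (e.g. s S s).
Euclidean (axiom 5): no — s S t and s S s, but not t S s.
Transitive (axiom 4): yes — every two-step S-path is closed by a direct edge.
Reflexive (axiom T): yes — every world is S-related to itself.
So F validates K, D; KD45 would additionally require S to be Euclidean. The strongest is D.

D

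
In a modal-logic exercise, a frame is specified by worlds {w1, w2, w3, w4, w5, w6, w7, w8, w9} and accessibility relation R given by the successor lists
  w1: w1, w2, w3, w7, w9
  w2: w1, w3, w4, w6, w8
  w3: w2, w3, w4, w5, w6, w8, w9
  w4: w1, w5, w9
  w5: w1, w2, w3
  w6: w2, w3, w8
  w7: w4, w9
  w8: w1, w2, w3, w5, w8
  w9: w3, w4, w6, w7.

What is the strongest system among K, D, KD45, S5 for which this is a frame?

D

Serial (axiom D): yes — every world has a successor (e.g. w1 R w1).
Euclidean (axiom 5): no — w1 R w2 and w1 R w7, but not w2 R w7.
Transitive (axiom 4): no — w1 R w2 and w2 R w4, but not w1 R w4.
Reflexive (axiom T): no — w2 is not related to itself.
So F validates K, D; KD45 would additionally require R to be Euclidean and transitive. The strongest is D.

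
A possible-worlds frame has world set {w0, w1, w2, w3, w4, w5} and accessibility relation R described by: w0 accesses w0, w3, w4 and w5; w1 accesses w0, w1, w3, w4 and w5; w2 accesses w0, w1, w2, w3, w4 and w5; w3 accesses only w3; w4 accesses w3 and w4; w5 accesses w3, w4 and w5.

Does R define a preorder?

Yes

Reflexive: yes — every world is R-related to itself.
Transitive: yes — every two-step R-path is closed by a direct edge.
So R is a preorder.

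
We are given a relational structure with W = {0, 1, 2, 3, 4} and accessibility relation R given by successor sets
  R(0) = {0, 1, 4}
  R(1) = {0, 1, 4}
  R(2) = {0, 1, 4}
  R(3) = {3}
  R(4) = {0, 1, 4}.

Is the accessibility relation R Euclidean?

Yes

Euclidean: yes — any two successors of a common world are R-related.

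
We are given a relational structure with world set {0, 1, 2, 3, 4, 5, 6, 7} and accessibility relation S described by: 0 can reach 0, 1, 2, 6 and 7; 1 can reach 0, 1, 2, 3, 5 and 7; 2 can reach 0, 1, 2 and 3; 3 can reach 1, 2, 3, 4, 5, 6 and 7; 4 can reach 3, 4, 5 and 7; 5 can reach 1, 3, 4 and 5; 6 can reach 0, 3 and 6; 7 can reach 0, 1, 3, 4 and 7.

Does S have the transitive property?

No

Transitive: no — 0 S 1 and 1 S 3, but not 0 S 3.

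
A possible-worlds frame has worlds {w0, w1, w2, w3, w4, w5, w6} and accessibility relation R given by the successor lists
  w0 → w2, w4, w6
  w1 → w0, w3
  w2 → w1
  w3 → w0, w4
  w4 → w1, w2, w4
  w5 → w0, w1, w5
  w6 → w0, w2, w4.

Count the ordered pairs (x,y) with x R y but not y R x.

13

Enumerating: (w0,w2), (w0,w4), (w1,w0), (w1,w3), (w2,w1), (w3,w0), (w3,w4), (w4,w1), (w4,w2), (w5,w0), (w5,w1), (w6,w2), (w6,w4).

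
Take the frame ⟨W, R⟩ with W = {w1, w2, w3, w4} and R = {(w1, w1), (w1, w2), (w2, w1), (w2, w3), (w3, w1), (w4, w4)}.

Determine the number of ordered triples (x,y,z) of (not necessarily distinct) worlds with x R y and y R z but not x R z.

3

Enumerating: (w1,w2,w3), (w2,w1,w2), (w3,w1,w2).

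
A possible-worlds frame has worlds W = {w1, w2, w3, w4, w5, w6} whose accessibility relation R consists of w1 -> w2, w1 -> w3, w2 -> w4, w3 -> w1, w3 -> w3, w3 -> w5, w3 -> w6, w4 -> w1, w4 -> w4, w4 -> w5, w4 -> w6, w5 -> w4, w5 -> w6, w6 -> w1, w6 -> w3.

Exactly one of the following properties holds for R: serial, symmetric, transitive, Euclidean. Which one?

serial

Serial: yes — every world has a successor (e.g. w1 R w2).
Symmetric: no — w1 R w2 but not w2 R w1.
Transitive: no — w1 R w2 and w2 R w4, but not w1 R w4.
Euclidean: no — w1 R w2 and w1 R w3, but not w2 R w3.
Only serial holds.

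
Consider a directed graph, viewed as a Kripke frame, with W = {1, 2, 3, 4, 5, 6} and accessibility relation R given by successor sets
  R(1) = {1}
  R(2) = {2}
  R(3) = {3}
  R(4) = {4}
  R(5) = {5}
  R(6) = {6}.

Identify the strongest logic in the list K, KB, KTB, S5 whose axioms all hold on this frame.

S5

Symmetric (axiom B): yes — every pair in R has its reverse in R.
Reflexive (axiom T): yes — every world is R-related to itself.
Euclidean (axiom 5): yes — any two successors of a common world are R-related.
So F validates K, KB, KTB, S5. The strongest is S5.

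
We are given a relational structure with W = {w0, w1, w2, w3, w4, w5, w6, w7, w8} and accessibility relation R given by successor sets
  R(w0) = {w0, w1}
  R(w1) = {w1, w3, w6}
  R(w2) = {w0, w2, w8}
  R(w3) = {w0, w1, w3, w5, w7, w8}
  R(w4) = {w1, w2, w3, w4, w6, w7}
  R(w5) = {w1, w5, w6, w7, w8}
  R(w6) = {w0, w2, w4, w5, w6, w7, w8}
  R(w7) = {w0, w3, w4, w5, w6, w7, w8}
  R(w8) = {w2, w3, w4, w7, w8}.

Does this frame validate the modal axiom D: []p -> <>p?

By correspondence theory, D is valid on a frame iff R is serial.
Serial: yes — every world has a successor (e.g. w0 R w0).

Yes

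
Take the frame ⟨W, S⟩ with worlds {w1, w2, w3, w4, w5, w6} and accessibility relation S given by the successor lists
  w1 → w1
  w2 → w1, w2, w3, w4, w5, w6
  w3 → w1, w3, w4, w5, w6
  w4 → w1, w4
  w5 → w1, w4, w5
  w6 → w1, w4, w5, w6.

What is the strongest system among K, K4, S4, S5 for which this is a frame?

Transitive (axiom 4): yes — every two-step S-path is closed by a direct edge.
Reflexive (axiom T): yes — every world is S-related to itself.
Euclidean (axiom 5): no — w2 S w1 and w2 S w3, but not w1 S w3.
So F validates K, K4, S4; S5 would additionally require S to be Euclidean. The strongest is S4.

S4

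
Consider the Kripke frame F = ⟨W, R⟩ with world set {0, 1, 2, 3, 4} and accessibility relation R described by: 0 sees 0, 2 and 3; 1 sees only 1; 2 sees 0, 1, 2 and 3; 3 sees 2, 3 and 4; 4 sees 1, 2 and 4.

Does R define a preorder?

No

Reflexive: yes — every world is R-related to itself.
Transitive: no — 0 R 2 and 2 R 1, but not 0 R 1.
So R is not a preorder.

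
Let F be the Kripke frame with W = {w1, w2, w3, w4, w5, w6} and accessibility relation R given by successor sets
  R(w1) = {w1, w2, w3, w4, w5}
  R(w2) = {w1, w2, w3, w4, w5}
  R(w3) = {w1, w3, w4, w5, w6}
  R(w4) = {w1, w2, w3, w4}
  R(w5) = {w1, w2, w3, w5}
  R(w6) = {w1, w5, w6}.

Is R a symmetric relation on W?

No

Symmetric: no — w2 R w3 but not w3 R w2.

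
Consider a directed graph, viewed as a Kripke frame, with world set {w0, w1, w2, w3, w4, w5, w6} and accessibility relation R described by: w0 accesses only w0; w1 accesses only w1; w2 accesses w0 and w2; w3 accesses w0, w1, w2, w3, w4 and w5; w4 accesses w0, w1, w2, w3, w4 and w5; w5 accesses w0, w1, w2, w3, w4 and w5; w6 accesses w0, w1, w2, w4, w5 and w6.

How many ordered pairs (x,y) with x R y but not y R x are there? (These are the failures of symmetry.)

Enumerating: (w2,w0), (w3,w0), (w3,w1), (w3,w2), (w4,w0), (w4,w1), (w4,w2), (w5,w0), (w5,w1), (w5,w2), (w6,w0), (w6,w1), (w6,w2), (w6,w4), (w6,w5).

15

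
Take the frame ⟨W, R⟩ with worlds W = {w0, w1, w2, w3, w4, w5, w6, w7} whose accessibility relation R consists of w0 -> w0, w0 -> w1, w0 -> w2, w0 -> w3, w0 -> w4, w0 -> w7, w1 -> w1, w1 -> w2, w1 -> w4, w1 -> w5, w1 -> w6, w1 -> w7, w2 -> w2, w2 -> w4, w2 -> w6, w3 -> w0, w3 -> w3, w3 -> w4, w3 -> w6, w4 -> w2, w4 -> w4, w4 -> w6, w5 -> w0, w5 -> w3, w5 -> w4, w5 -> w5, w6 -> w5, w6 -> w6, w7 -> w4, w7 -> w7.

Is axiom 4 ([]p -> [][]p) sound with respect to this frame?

No

The schema 4 characterises exactly the transitive frames.
Transitive: no — w0 R w1 and w1 R w5, but not w0 R w5.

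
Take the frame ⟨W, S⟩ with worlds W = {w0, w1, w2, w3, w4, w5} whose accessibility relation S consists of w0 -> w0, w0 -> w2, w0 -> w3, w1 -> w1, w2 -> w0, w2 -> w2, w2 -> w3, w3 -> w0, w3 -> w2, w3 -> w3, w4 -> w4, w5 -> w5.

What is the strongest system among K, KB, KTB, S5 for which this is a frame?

S5

Symmetric (axiom B): yes — every pair in S has its reverse in S.
Reflexive (axiom T): yes — every world is S-related to itself.
Euclidean (axiom 5): yes — any two successors of a common world are S-related.
So F validates K, KB, KTB, S5. The strongest is S5.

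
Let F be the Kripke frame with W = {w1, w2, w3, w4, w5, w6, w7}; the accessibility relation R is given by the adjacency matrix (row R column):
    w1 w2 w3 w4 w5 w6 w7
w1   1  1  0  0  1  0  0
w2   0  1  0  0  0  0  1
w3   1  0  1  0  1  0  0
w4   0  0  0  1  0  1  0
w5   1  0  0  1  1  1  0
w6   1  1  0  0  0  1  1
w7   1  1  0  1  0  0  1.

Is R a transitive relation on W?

No

Transitive: no — w1 R w2 and w2 R w7, but not w1 R w7.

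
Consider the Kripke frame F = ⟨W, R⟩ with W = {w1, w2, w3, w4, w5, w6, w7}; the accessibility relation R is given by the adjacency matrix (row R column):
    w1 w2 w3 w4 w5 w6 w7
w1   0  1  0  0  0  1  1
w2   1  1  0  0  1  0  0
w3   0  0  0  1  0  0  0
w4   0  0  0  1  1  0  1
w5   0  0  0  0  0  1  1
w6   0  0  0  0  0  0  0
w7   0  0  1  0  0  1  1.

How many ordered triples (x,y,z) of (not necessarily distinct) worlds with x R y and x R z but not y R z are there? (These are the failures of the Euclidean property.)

Enumerating: (w1,w2,w6), (w1,w2,w7), (w1,w6,w2), (w1,w6,w6), (w1,w6,w7), (w1,w7,w2), (w2,w1,w1), (w2,w1,w5), (w2,w5,w1), (w2,w5,w2), (w2,w5,w5), (w4,w5,w4), … and 11 more.
Total: 23.

23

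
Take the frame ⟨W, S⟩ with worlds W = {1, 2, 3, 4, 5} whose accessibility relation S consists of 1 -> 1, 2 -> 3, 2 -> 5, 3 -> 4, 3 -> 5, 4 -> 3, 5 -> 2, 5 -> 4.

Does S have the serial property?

Serial: yes — every world has a successor (e.g. 1 S 1).

Yes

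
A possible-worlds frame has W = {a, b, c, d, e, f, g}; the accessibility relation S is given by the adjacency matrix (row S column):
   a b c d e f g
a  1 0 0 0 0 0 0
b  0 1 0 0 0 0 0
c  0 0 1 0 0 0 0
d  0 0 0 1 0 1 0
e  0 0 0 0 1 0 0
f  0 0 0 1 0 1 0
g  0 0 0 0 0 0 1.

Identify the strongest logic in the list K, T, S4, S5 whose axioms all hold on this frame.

Reflexive (axiom T): yes — every world is S-related to itself.
Transitive (axiom 4): yes — every two-step S-path is closed by a direct edge.
Euclidean (axiom 5): yes — any two successors of a common world are S-related.
So F validates K, T, S4, S5. The strongest is S5.

S5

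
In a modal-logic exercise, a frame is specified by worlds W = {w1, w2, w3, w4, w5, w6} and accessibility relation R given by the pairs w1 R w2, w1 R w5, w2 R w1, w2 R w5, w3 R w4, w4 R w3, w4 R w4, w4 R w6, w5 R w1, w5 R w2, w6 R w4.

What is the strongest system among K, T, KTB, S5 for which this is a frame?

Reflexive (axiom T): no — w1 is not related to itself.
Symmetric (axiom B): yes — every pair in R has its reverse in R.
Euclidean (axiom 5): no — w4 R w3 and w4 R w6, but not w3 R w6.
So F validates K; T would additionally require R to be reflexive. The strongest is K.

K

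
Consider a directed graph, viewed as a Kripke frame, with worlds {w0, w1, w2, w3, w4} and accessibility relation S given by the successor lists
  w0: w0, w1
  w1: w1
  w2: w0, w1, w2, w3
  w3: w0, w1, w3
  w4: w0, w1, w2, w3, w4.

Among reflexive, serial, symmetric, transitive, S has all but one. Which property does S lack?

symmetric

Reflexive: yes — every world is S-related to itself.
Serial: yes — every world has a successor (e.g. w0 S w0).
Symmetric: no — w0 S w1 but not w1 S w0.
Transitive: yes — every two-step S-path is closed by a direct edge.
Only symmetric fails.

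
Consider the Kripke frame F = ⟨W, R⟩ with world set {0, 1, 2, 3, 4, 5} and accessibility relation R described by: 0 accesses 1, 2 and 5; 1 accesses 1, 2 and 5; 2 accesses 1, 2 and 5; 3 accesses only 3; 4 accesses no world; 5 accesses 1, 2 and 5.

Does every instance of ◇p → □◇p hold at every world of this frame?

The schema 5 characterises exactly the Euclidean frames.
Euclidean: yes — any two successors of a common world are R-related.

Yes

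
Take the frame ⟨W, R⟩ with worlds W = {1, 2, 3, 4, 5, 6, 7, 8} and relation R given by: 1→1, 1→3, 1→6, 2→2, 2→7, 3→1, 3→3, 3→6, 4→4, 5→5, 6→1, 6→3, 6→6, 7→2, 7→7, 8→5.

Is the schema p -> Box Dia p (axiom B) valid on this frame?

No

By correspondence theory, B is valid on a frame iff R is symmetric.
Symmetric: no — 8 R 5 but not 5 R 8.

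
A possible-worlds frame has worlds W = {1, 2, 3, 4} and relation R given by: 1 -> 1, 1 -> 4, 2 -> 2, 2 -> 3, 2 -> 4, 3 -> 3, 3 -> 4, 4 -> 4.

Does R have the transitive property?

Transitive: yes — every two-step R-path is closed by a direct edge.

Yes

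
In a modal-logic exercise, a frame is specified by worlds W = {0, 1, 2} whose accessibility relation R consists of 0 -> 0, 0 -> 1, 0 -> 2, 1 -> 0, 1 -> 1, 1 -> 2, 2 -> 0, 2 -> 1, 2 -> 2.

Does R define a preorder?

Yes

Reflexive: yes — every world is R-related to itself.
Transitive: yes — every two-step R-path is closed by a direct edge.
So R is a preorder.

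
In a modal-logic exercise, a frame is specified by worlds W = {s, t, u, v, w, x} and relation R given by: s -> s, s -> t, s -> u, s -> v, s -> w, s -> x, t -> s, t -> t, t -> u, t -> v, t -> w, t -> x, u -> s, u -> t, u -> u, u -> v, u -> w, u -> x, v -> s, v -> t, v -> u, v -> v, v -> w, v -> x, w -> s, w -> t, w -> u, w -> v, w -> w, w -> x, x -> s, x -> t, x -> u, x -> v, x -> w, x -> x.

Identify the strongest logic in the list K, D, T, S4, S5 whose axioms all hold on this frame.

S5

Serial (axiom D): yes — every world has a successor (e.g. s R s).
Reflexive (axiom T): yes — every world is R-related to itself.
Transitive (axiom 4): yes — every two-step R-path is closed by a direct edge.
Euclidean (axiom 5): yes — any two successors of a common world are R-related.
So F validates K, D, T, S4, S5. The strongest is S5.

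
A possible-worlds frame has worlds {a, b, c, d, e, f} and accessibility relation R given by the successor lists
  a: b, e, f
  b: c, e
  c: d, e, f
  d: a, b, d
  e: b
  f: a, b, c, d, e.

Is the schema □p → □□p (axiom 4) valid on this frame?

By correspondence theory, 4 is valid on a frame iff R is transitive.
Transitive: no — a R b and b R c, but not a R c.

No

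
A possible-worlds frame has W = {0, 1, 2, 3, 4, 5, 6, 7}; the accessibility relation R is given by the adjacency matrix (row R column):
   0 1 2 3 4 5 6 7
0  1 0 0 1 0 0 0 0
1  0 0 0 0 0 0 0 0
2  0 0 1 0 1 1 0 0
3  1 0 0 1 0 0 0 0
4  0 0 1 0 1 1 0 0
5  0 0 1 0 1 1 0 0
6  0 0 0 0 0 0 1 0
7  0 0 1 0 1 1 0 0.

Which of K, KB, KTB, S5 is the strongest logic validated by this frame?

K

Symmetric (axiom B): no — 7 R 2 but not 2 R 7.
Reflexive (axiom T): no — 1 is not related to itself.
Euclidean (axiom 5): yes — any two successors of a common world are R-related.
So F validates K; KB would additionally require R to be symmetric. The strongest is K.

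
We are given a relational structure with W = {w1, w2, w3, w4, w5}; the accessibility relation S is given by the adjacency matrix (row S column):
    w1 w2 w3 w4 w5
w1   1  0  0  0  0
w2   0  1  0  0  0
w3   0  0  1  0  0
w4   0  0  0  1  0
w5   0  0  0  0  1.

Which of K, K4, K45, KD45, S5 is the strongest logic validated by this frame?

Transitive (axiom 4): yes — every two-step S-path is closed by a direct edge.
Euclidean (axiom 5): yes — any two successors of a common world are S-related.
Serial (axiom D): yes — every world has a successor (e.g. w1 S w1).
Reflexive (axiom T): yes — every world is S-related to itself.
So F validates K, K4, K45, KD45, S5. The strongest is S5.

S5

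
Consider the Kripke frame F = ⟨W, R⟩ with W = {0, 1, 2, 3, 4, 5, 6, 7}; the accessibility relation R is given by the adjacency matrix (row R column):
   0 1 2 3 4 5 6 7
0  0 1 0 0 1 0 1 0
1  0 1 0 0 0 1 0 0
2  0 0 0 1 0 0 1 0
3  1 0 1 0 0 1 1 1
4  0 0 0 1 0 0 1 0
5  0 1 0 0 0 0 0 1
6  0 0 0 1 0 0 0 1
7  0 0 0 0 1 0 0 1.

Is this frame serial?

Serial: yes — every world has a successor (e.g. 0 R 1).

Yes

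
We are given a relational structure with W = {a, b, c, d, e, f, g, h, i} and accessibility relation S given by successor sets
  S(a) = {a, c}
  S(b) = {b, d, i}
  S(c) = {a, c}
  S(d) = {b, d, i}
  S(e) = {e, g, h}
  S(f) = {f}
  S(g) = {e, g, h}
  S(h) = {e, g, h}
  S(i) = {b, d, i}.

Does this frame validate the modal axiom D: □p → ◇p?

Yes

The schema D characterises exactly the serial frames.
Serial: yes — every world has a successor (e.g. a S a).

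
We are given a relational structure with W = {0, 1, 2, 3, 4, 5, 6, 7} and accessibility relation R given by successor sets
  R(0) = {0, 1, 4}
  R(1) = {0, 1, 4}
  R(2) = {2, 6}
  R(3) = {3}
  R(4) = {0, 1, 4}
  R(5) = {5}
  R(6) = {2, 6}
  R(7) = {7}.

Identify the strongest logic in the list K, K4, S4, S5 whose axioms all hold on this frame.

S5

Transitive (axiom 4): yes — every two-step R-path is closed by a direct edge.
Reflexive (axiom T): yes — every world is R-related to itself.
Euclidean (axiom 5): yes — any two successors of a common world are R-related.
So F validates K, K4, S4, S5. The strongest is S5.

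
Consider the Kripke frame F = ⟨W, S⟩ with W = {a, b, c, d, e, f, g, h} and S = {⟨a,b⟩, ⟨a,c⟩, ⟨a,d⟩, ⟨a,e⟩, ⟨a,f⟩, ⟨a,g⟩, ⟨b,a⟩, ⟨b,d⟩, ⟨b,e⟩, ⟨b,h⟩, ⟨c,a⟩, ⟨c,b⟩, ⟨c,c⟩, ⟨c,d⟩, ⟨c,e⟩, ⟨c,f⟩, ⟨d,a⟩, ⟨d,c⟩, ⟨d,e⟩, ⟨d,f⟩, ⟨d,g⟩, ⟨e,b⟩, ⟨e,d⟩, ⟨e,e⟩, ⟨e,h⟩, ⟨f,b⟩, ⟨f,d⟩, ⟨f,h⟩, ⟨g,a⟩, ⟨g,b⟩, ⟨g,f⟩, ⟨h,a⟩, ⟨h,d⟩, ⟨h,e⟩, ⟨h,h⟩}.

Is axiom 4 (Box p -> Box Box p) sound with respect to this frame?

The schema 4 characterises exactly the transitive frames.
Transitive: no — a S b and b S h, but not a S h.

No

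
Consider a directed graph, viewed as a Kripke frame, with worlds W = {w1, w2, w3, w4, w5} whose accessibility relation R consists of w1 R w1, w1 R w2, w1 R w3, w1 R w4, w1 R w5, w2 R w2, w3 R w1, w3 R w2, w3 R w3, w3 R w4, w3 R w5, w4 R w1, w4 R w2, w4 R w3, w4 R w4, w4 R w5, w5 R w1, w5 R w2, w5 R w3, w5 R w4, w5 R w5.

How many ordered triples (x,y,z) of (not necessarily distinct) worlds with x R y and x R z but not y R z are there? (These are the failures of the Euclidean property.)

Enumerating: (w1,w2,w1), (w1,w2,w3), (w1,w2,w4), (w1,w2,w5), (w3,w2,w1), (w3,w2,w3), (w3,w2,w4), (w3,w2,w5), (w4,w2,w1), (w4,w2,w3), (w4,w2,w4), (w4,w2,w5), (w5,w2,w1), (w5,w2,w3), (w5,w2,w4), (w5,w2,w5).

16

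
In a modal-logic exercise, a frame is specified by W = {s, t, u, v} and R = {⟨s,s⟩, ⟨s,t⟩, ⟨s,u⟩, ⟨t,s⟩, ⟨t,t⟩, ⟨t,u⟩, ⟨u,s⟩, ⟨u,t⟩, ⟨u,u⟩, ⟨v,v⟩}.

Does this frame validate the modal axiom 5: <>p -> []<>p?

By correspondence theory, 5 is valid on a frame iff R is Euclidean.
Euclidean: yes — any two successors of a common world are R-related.

Yes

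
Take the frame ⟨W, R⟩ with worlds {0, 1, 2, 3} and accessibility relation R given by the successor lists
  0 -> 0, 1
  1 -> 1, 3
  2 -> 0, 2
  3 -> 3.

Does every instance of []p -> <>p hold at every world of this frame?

The schema D characterises exactly the serial frames.
Serial: yes — every world has a successor (e.g. 0 R 0).

Yes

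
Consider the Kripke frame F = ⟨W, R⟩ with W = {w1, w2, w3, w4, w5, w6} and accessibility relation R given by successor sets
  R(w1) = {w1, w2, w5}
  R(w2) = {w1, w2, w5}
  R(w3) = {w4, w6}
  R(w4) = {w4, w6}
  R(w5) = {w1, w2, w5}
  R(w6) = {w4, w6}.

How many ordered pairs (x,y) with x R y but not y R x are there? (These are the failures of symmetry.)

2

Enumerating: (w3,w4), (w3,w6).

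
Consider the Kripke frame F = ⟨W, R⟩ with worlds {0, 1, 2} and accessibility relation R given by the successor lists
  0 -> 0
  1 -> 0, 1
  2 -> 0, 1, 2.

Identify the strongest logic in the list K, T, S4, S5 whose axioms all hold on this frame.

Reflexive (axiom T): yes — every world is R-related to itself.
Transitive (axiom 4): yes — every two-step R-path is closed by a direct edge.
Euclidean (axiom 5): no — 2 R 0 and 2 R 1, but not 0 R 1.
So F validates K, T, S4; S5 would additionally require R to be Euclidean. The strongest is S4.

S4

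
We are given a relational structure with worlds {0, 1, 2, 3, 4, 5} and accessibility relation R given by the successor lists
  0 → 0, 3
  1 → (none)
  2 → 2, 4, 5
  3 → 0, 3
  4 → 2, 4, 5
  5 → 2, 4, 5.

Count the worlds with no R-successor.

1

Enumerating: 1.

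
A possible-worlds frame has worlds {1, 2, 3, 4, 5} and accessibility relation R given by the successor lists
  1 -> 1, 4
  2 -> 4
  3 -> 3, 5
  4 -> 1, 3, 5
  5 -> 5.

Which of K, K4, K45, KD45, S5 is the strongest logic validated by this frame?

K

Transitive (axiom 4): no — 1 R 4 and 4 R 3, but not 1 R 3.
Euclidean (axiom 5): no — 4 R 1 and 4 R 3, but not 1 R 3.
Serial (axiom D): yes — every world has a successor (e.g. 1 R 1).
Reflexive (axiom T): no — 2 is not related to itself.
So F validates K; K4 would additionally require R to be transitive. The strongest is K.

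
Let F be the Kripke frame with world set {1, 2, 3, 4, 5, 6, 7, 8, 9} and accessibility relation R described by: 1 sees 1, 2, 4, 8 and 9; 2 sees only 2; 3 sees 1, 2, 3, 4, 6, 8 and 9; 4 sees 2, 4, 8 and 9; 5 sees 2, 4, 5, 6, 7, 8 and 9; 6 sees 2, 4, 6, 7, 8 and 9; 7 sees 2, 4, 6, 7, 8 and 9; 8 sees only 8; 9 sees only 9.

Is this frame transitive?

No

Transitive: no — 3 R 6 and 6 R 7, but not 3 R 7.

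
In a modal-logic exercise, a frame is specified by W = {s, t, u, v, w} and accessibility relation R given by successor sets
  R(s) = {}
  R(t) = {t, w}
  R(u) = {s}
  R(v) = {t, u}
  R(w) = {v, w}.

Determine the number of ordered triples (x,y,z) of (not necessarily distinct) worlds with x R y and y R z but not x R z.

5

Enumerating: (t,w,v), (v,t,w), (v,u,s), (w,v,t), (w,v,u).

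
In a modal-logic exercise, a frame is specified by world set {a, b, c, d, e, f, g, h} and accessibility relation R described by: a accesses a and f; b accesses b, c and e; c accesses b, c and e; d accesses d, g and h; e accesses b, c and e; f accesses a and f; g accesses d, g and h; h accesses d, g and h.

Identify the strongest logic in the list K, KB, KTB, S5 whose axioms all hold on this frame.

S5

Symmetric (axiom B): yes — every pair in R has its reverse in R.
Reflexive (axiom T): yes — every world is R-related to itself.
Euclidean (axiom 5): yes — any two successors of a common world are R-related.
So F validates K, KB, KTB, S5. The strongest is S5.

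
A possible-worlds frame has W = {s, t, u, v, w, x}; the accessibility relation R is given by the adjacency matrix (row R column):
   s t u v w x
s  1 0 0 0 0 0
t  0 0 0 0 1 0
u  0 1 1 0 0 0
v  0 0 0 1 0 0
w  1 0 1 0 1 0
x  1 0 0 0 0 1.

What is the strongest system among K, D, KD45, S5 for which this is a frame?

D

Serial (axiom D): yes — every world has a successor (e.g. s R s).
Euclidean (axiom 5): no — w R s and w R u, but not s R u.
Transitive (axiom 4): no — t R w and w R s, but not t R s.
Reflexive (axiom T): no — t is not related to itself.
So F validates K, D; KD45 would additionally require R to be Euclidean and transitive. The strongest is D.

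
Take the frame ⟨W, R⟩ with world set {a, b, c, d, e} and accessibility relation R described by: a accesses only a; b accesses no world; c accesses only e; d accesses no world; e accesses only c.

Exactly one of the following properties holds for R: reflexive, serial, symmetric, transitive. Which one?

symmetric

Reflexive: no — b is not related to itself.
Serial: no — b has no R-successor.
Symmetric: yes — every pair in R has its reverse in R.
Transitive: no — c R e and e R c, but not c R c.
Only symmetric holds.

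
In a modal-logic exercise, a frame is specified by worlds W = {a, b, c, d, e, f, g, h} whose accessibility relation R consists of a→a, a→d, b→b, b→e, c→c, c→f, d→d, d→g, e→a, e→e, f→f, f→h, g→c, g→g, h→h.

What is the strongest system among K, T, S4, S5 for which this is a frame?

T

Reflexive (axiom T): yes — every world is R-related to itself.
Transitive (axiom 4): no — a R d and d R g, but not a R g.
Euclidean (axiom 5): no — a R d and a R a, but not d R a.
So F validates K, T; S4 would additionally require R to be transitive. The strongest is T.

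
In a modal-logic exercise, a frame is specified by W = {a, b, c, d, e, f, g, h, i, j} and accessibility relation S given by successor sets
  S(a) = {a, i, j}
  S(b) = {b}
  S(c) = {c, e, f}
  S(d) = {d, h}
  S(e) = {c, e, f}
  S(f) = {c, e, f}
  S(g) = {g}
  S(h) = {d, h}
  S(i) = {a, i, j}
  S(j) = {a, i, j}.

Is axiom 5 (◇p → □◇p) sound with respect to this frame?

Yes

Axiom 5 corresponds to the accessibility relation being Euclidean.
Euclidean: yes — any two successors of a common world are S-related.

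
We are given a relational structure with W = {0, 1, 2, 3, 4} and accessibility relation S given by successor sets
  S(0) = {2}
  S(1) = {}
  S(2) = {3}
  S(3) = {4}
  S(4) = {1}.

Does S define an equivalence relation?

Reflexive: no — 0 is not related to itself.
Symmetric: no — 0 S 2 but not 2 S 0.
Transitive: no — 0 S 2 and 2 S 3, but not 0 S 3.
So S is not an equivalence relation.

No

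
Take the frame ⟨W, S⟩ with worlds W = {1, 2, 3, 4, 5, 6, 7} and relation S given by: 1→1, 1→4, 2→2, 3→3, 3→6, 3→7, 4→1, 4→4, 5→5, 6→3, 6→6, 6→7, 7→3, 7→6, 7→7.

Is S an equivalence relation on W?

Reflexive: yes — every world is S-related to itself.
Symmetric: yes — every pair in S has its reverse in S.
Transitive: yes — every two-step S-path is closed by a direct edge.
So S is an equivalence relation.

Yes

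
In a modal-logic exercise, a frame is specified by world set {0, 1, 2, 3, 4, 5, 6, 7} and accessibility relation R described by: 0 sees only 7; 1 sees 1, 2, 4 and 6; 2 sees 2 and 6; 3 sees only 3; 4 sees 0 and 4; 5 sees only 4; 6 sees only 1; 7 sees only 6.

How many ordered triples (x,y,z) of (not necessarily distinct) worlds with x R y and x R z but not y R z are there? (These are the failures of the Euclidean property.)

Enumerating: (0,7,7), (1,2,1), (1,2,4), (1,4,1), (1,4,2), (1,4,6), (1,6,2), (1,6,4), (1,6,6), (2,6,2), (2,6,6), (4,0,0), (4,0,4), (7,6,6).

14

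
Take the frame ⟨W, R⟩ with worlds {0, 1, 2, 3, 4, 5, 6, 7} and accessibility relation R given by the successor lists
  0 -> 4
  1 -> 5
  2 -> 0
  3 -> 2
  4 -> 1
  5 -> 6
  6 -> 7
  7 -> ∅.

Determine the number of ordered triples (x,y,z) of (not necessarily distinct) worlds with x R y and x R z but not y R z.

Enumerating: (0,4,4), (1,5,5), (2,0,0), (3,2,2), (4,1,1), (5,6,6), (6,7,7).

7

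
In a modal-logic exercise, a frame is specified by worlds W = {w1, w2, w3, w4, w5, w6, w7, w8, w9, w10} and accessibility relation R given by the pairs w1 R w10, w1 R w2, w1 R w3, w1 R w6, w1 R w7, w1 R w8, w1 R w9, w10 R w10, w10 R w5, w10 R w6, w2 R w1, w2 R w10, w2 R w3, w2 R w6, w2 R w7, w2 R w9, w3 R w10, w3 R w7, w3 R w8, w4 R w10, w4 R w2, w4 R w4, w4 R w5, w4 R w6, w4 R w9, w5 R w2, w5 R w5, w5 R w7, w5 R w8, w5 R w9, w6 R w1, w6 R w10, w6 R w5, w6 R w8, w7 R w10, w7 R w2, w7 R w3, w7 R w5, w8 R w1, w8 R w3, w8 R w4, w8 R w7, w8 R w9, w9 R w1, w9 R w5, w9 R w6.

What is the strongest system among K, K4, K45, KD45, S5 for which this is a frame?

Transitive (axiom 4): no — w1 R w10 and w10 R w5, but not w1 R w5.
Euclidean (axiom 5): no — w1 R w10 and w1 R w2, but not w10 R w2.
Serial (axiom D): yes — every world has a successor (e.g. w1 R w10).
Reflexive (axiom T): no — w1 is not related to itself.
So F validates K; K4 would additionally require R to be transitive. The strongest is K.

K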